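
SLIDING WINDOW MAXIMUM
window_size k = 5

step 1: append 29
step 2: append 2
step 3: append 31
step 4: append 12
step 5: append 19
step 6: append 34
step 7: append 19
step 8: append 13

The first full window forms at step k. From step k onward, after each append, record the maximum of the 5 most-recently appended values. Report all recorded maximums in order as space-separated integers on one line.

step 1: append 29 -> window=[29] (not full yet)
step 2: append 2 -> window=[29, 2] (not full yet)
step 3: append 31 -> window=[29, 2, 31] (not full yet)
step 4: append 12 -> window=[29, 2, 31, 12] (not full yet)
step 5: append 19 -> window=[29, 2, 31, 12, 19] -> max=31
step 6: append 34 -> window=[2, 31, 12, 19, 34] -> max=34
step 7: append 19 -> window=[31, 12, 19, 34, 19] -> max=34
step 8: append 13 -> window=[12, 19, 34, 19, 13] -> max=34

Answer: 31 34 34 34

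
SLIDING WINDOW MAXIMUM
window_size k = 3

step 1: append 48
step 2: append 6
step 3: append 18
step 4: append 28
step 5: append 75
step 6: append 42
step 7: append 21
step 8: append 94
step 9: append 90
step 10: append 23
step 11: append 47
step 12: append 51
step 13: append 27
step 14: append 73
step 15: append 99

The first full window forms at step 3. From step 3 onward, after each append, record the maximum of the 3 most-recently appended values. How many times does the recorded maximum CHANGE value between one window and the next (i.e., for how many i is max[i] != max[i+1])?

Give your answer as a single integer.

Answer: 7

Derivation:
step 1: append 48 -> window=[48] (not full yet)
step 2: append 6 -> window=[48, 6] (not full yet)
step 3: append 18 -> window=[48, 6, 18] -> max=48
step 4: append 28 -> window=[6, 18, 28] -> max=28
step 5: append 75 -> window=[18, 28, 75] -> max=75
step 6: append 42 -> window=[28, 75, 42] -> max=75
step 7: append 21 -> window=[75, 42, 21] -> max=75
step 8: append 94 -> window=[42, 21, 94] -> max=94
step 9: append 90 -> window=[21, 94, 90] -> max=94
step 10: append 23 -> window=[94, 90, 23] -> max=94
step 11: append 47 -> window=[90, 23, 47] -> max=90
step 12: append 51 -> window=[23, 47, 51] -> max=51
step 13: append 27 -> window=[47, 51, 27] -> max=51
step 14: append 73 -> window=[51, 27, 73] -> max=73
step 15: append 99 -> window=[27, 73, 99] -> max=99
Recorded maximums: 48 28 75 75 75 94 94 94 90 51 51 73 99
Changes between consecutive maximums: 7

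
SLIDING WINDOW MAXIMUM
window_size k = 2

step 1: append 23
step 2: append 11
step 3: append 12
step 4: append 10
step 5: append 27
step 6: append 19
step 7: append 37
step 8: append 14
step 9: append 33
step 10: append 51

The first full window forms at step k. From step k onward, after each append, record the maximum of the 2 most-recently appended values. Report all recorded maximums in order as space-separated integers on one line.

step 1: append 23 -> window=[23] (not full yet)
step 2: append 11 -> window=[23, 11] -> max=23
step 3: append 12 -> window=[11, 12] -> max=12
step 4: append 10 -> window=[12, 10] -> max=12
step 5: append 27 -> window=[10, 27] -> max=27
step 6: append 19 -> window=[27, 19] -> max=27
step 7: append 37 -> window=[19, 37] -> max=37
step 8: append 14 -> window=[37, 14] -> max=37
step 9: append 33 -> window=[14, 33] -> max=33
step 10: append 51 -> window=[33, 51] -> max=51

Answer: 23 12 12 27 27 37 37 33 51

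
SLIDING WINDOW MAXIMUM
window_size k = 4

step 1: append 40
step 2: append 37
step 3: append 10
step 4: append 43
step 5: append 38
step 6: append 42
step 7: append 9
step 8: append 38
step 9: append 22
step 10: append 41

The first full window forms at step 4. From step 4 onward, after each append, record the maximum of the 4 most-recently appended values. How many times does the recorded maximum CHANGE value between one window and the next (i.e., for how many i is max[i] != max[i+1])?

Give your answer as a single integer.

Answer: 2

Derivation:
step 1: append 40 -> window=[40] (not full yet)
step 2: append 37 -> window=[40, 37] (not full yet)
step 3: append 10 -> window=[40, 37, 10] (not full yet)
step 4: append 43 -> window=[40, 37, 10, 43] -> max=43
step 5: append 38 -> window=[37, 10, 43, 38] -> max=43
step 6: append 42 -> window=[10, 43, 38, 42] -> max=43
step 7: append 9 -> window=[43, 38, 42, 9] -> max=43
step 8: append 38 -> window=[38, 42, 9, 38] -> max=42
step 9: append 22 -> window=[42, 9, 38, 22] -> max=42
step 10: append 41 -> window=[9, 38, 22, 41] -> max=41
Recorded maximums: 43 43 43 43 42 42 41
Changes between consecutive maximums: 2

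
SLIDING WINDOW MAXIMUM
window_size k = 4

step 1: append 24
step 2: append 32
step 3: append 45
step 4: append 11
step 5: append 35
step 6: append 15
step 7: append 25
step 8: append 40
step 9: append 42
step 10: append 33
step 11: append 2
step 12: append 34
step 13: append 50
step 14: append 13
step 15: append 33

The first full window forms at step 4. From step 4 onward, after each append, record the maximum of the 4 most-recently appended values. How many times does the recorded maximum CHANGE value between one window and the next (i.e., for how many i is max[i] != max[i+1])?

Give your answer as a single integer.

step 1: append 24 -> window=[24] (not full yet)
step 2: append 32 -> window=[24, 32] (not full yet)
step 3: append 45 -> window=[24, 32, 45] (not full yet)
step 4: append 11 -> window=[24, 32, 45, 11] -> max=45
step 5: append 35 -> window=[32, 45, 11, 35] -> max=45
step 6: append 15 -> window=[45, 11, 35, 15] -> max=45
step 7: append 25 -> window=[11, 35, 15, 25] -> max=35
step 8: append 40 -> window=[35, 15, 25, 40] -> max=40
step 9: append 42 -> window=[15, 25, 40, 42] -> max=42
step 10: append 33 -> window=[25, 40, 42, 33] -> max=42
step 11: append 2 -> window=[40, 42, 33, 2] -> max=42
step 12: append 34 -> window=[42, 33, 2, 34] -> max=42
step 13: append 50 -> window=[33, 2, 34, 50] -> max=50
step 14: append 13 -> window=[2, 34, 50, 13] -> max=50
step 15: append 33 -> window=[34, 50, 13, 33] -> max=50
Recorded maximums: 45 45 45 35 40 42 42 42 42 50 50 50
Changes between consecutive maximums: 4

Answer: 4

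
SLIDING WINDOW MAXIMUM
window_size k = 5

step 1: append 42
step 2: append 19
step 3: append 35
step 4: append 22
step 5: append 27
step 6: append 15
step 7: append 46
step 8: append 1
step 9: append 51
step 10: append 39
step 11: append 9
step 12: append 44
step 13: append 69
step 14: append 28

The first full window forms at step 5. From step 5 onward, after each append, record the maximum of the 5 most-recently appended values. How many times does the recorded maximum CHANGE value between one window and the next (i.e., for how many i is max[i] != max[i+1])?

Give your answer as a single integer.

step 1: append 42 -> window=[42] (not full yet)
step 2: append 19 -> window=[42, 19] (not full yet)
step 3: append 35 -> window=[42, 19, 35] (not full yet)
step 4: append 22 -> window=[42, 19, 35, 22] (not full yet)
step 5: append 27 -> window=[42, 19, 35, 22, 27] -> max=42
step 6: append 15 -> window=[19, 35, 22, 27, 15] -> max=35
step 7: append 46 -> window=[35, 22, 27, 15, 46] -> max=46
step 8: append 1 -> window=[22, 27, 15, 46, 1] -> max=46
step 9: append 51 -> window=[27, 15, 46, 1, 51] -> max=51
step 10: append 39 -> window=[15, 46, 1, 51, 39] -> max=51
step 11: append 9 -> window=[46, 1, 51, 39, 9] -> max=51
step 12: append 44 -> window=[1, 51, 39, 9, 44] -> max=51
step 13: append 69 -> window=[51, 39, 9, 44, 69] -> max=69
step 14: append 28 -> window=[39, 9, 44, 69, 28] -> max=69
Recorded maximums: 42 35 46 46 51 51 51 51 69 69
Changes between consecutive maximums: 4

Answer: 4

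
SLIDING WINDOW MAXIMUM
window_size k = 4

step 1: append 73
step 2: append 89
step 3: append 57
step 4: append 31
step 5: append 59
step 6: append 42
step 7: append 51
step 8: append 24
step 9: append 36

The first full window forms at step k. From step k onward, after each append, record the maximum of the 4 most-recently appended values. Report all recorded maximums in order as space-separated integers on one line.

Answer: 89 89 59 59 59 51

Derivation:
step 1: append 73 -> window=[73] (not full yet)
step 2: append 89 -> window=[73, 89] (not full yet)
step 3: append 57 -> window=[73, 89, 57] (not full yet)
step 4: append 31 -> window=[73, 89, 57, 31] -> max=89
step 5: append 59 -> window=[89, 57, 31, 59] -> max=89
step 6: append 42 -> window=[57, 31, 59, 42] -> max=59
step 7: append 51 -> window=[31, 59, 42, 51] -> max=59
step 8: append 24 -> window=[59, 42, 51, 24] -> max=59
step 9: append 36 -> window=[42, 51, 24, 36] -> max=51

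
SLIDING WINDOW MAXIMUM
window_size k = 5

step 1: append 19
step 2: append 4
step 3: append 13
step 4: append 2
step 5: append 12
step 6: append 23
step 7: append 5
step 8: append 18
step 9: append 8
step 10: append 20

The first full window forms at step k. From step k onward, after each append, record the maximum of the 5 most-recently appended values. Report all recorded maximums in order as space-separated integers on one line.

step 1: append 19 -> window=[19] (not full yet)
step 2: append 4 -> window=[19, 4] (not full yet)
step 3: append 13 -> window=[19, 4, 13] (not full yet)
step 4: append 2 -> window=[19, 4, 13, 2] (not full yet)
step 5: append 12 -> window=[19, 4, 13, 2, 12] -> max=19
step 6: append 23 -> window=[4, 13, 2, 12, 23] -> max=23
step 7: append 5 -> window=[13, 2, 12, 23, 5] -> max=23
step 8: append 18 -> window=[2, 12, 23, 5, 18] -> max=23
step 9: append 8 -> window=[12, 23, 5, 18, 8] -> max=23
step 10: append 20 -> window=[23, 5, 18, 8, 20] -> max=23

Answer: 19 23 23 23 23 23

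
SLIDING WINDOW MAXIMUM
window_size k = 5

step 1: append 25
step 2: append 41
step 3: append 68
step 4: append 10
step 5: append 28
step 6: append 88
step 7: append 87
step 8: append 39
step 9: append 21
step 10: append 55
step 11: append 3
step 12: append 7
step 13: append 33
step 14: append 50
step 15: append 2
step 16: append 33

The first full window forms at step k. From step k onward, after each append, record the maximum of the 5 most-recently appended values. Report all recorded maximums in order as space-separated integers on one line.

step 1: append 25 -> window=[25] (not full yet)
step 2: append 41 -> window=[25, 41] (not full yet)
step 3: append 68 -> window=[25, 41, 68] (not full yet)
step 4: append 10 -> window=[25, 41, 68, 10] (not full yet)
step 5: append 28 -> window=[25, 41, 68, 10, 28] -> max=68
step 6: append 88 -> window=[41, 68, 10, 28, 88] -> max=88
step 7: append 87 -> window=[68, 10, 28, 88, 87] -> max=88
step 8: append 39 -> window=[10, 28, 88, 87, 39] -> max=88
step 9: append 21 -> window=[28, 88, 87, 39, 21] -> max=88
step 10: append 55 -> window=[88, 87, 39, 21, 55] -> max=88
step 11: append 3 -> window=[87, 39, 21, 55, 3] -> max=87
step 12: append 7 -> window=[39, 21, 55, 3, 7] -> max=55
step 13: append 33 -> window=[21, 55, 3, 7, 33] -> max=55
step 14: append 50 -> window=[55, 3, 7, 33, 50] -> max=55
step 15: append 2 -> window=[3, 7, 33, 50, 2] -> max=50
step 16: append 33 -> window=[7, 33, 50, 2, 33] -> max=50

Answer: 68 88 88 88 88 88 87 55 55 55 50 50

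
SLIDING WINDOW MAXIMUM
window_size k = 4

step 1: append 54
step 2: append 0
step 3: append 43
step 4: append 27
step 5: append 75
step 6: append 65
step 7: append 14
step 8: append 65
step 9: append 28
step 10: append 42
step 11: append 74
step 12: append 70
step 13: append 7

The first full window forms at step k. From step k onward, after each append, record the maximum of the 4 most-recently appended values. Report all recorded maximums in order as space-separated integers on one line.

Answer: 54 75 75 75 75 65 65 74 74 74

Derivation:
step 1: append 54 -> window=[54] (not full yet)
step 2: append 0 -> window=[54, 0] (not full yet)
step 3: append 43 -> window=[54, 0, 43] (not full yet)
step 4: append 27 -> window=[54, 0, 43, 27] -> max=54
step 5: append 75 -> window=[0, 43, 27, 75] -> max=75
step 6: append 65 -> window=[43, 27, 75, 65] -> max=75
step 7: append 14 -> window=[27, 75, 65, 14] -> max=75
step 8: append 65 -> window=[75, 65, 14, 65] -> max=75
step 9: append 28 -> window=[65, 14, 65, 28] -> max=65
step 10: append 42 -> window=[14, 65, 28, 42] -> max=65
step 11: append 74 -> window=[65, 28, 42, 74] -> max=74
step 12: append 70 -> window=[28, 42, 74, 70] -> max=74
step 13: append 7 -> window=[42, 74, 70, 7] -> max=74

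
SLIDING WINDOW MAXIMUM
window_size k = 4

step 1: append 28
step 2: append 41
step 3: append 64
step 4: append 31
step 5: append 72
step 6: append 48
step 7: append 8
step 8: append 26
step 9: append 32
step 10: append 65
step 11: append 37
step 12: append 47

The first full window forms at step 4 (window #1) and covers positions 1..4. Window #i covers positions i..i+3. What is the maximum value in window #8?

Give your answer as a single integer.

Answer: 65

Derivation:
step 1: append 28 -> window=[28] (not full yet)
step 2: append 41 -> window=[28, 41] (not full yet)
step 3: append 64 -> window=[28, 41, 64] (not full yet)
step 4: append 31 -> window=[28, 41, 64, 31] -> max=64
step 5: append 72 -> window=[41, 64, 31, 72] -> max=72
step 6: append 48 -> window=[64, 31, 72, 48] -> max=72
step 7: append 8 -> window=[31, 72, 48, 8] -> max=72
step 8: append 26 -> window=[72, 48, 8, 26] -> max=72
step 9: append 32 -> window=[48, 8, 26, 32] -> max=48
step 10: append 65 -> window=[8, 26, 32, 65] -> max=65
step 11: append 37 -> window=[26, 32, 65, 37] -> max=65
Window #8 max = 65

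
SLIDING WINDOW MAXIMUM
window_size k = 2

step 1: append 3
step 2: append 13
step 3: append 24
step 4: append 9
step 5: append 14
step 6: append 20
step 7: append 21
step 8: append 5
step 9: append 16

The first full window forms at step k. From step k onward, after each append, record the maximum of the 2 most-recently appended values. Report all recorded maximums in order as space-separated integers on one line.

Answer: 13 24 24 14 20 21 21 16

Derivation:
step 1: append 3 -> window=[3] (not full yet)
step 2: append 13 -> window=[3, 13] -> max=13
step 3: append 24 -> window=[13, 24] -> max=24
step 4: append 9 -> window=[24, 9] -> max=24
step 5: append 14 -> window=[9, 14] -> max=14
step 6: append 20 -> window=[14, 20] -> max=20
step 7: append 21 -> window=[20, 21] -> max=21
step 8: append 5 -> window=[21, 5] -> max=21
step 9: append 16 -> window=[5, 16] -> max=16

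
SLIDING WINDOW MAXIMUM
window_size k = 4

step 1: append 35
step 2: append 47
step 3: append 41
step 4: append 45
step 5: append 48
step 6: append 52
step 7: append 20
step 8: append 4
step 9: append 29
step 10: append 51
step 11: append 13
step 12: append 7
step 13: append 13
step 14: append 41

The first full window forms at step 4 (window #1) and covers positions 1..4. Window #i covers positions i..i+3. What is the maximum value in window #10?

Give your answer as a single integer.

Answer: 51

Derivation:
step 1: append 35 -> window=[35] (not full yet)
step 2: append 47 -> window=[35, 47] (not full yet)
step 3: append 41 -> window=[35, 47, 41] (not full yet)
step 4: append 45 -> window=[35, 47, 41, 45] -> max=47
step 5: append 48 -> window=[47, 41, 45, 48] -> max=48
step 6: append 52 -> window=[41, 45, 48, 52] -> max=52
step 7: append 20 -> window=[45, 48, 52, 20] -> max=52
step 8: append 4 -> window=[48, 52, 20, 4] -> max=52
step 9: append 29 -> window=[52, 20, 4, 29] -> max=52
step 10: append 51 -> window=[20, 4, 29, 51] -> max=51
step 11: append 13 -> window=[4, 29, 51, 13] -> max=51
step 12: append 7 -> window=[29, 51, 13, 7] -> max=51
step 13: append 13 -> window=[51, 13, 7, 13] -> max=51
Window #10 max = 51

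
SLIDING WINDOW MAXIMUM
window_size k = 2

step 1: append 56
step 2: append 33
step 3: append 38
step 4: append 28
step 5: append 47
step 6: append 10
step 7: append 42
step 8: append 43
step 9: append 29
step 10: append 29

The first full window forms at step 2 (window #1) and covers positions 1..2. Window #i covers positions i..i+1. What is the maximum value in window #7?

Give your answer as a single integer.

step 1: append 56 -> window=[56] (not full yet)
step 2: append 33 -> window=[56, 33] -> max=56
step 3: append 38 -> window=[33, 38] -> max=38
step 4: append 28 -> window=[38, 28] -> max=38
step 5: append 47 -> window=[28, 47] -> max=47
step 6: append 10 -> window=[47, 10] -> max=47
step 7: append 42 -> window=[10, 42] -> max=42
step 8: append 43 -> window=[42, 43] -> max=43
Window #7 max = 43

Answer: 43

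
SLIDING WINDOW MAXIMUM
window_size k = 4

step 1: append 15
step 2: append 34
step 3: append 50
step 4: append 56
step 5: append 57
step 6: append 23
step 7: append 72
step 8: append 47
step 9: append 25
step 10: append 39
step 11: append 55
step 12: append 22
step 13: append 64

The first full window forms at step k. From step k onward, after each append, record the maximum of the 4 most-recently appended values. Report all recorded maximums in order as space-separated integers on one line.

Answer: 56 57 57 72 72 72 72 55 55 64

Derivation:
step 1: append 15 -> window=[15] (not full yet)
step 2: append 34 -> window=[15, 34] (not full yet)
step 3: append 50 -> window=[15, 34, 50] (not full yet)
step 4: append 56 -> window=[15, 34, 50, 56] -> max=56
step 5: append 57 -> window=[34, 50, 56, 57] -> max=57
step 6: append 23 -> window=[50, 56, 57, 23] -> max=57
step 7: append 72 -> window=[56, 57, 23, 72] -> max=72
step 8: append 47 -> window=[57, 23, 72, 47] -> max=72
step 9: append 25 -> window=[23, 72, 47, 25] -> max=72
step 10: append 39 -> window=[72, 47, 25, 39] -> max=72
step 11: append 55 -> window=[47, 25, 39, 55] -> max=55
step 12: append 22 -> window=[25, 39, 55, 22] -> max=55
step 13: append 64 -> window=[39, 55, 22, 64] -> max=64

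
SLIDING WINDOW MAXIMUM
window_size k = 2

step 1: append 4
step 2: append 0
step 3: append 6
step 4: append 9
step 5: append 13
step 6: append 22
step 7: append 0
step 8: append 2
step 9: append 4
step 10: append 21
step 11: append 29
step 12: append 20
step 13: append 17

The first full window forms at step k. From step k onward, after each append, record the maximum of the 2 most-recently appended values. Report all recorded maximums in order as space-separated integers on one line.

step 1: append 4 -> window=[4] (not full yet)
step 2: append 0 -> window=[4, 0] -> max=4
step 3: append 6 -> window=[0, 6] -> max=6
step 4: append 9 -> window=[6, 9] -> max=9
step 5: append 13 -> window=[9, 13] -> max=13
step 6: append 22 -> window=[13, 22] -> max=22
step 7: append 0 -> window=[22, 0] -> max=22
step 8: append 2 -> window=[0, 2] -> max=2
step 9: append 4 -> window=[2, 4] -> max=4
step 10: append 21 -> window=[4, 21] -> max=21
step 11: append 29 -> window=[21, 29] -> max=29
step 12: append 20 -> window=[29, 20] -> max=29
step 13: append 17 -> window=[20, 17] -> max=20

Answer: 4 6 9 13 22 22 2 4 21 29 29 20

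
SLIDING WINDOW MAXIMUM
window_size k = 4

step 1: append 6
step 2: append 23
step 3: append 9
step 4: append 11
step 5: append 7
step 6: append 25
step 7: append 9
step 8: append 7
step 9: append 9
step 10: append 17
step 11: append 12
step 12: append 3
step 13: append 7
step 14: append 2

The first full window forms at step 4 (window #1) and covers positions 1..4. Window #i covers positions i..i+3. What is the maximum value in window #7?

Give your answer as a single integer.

step 1: append 6 -> window=[6] (not full yet)
step 2: append 23 -> window=[6, 23] (not full yet)
step 3: append 9 -> window=[6, 23, 9] (not full yet)
step 4: append 11 -> window=[6, 23, 9, 11] -> max=23
step 5: append 7 -> window=[23, 9, 11, 7] -> max=23
step 6: append 25 -> window=[9, 11, 7, 25] -> max=25
step 7: append 9 -> window=[11, 7, 25, 9] -> max=25
step 8: append 7 -> window=[7, 25, 9, 7] -> max=25
step 9: append 9 -> window=[25, 9, 7, 9] -> max=25
step 10: append 17 -> window=[9, 7, 9, 17] -> max=17
Window #7 max = 17

Answer: 17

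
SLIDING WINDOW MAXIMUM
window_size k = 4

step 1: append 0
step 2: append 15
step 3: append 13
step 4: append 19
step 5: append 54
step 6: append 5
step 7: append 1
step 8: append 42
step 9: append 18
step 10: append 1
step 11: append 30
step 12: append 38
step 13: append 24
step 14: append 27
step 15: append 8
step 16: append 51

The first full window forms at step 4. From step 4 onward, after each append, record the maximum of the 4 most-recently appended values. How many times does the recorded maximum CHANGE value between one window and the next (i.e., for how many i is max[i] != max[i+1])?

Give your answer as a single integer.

Answer: 4

Derivation:
step 1: append 0 -> window=[0] (not full yet)
step 2: append 15 -> window=[0, 15] (not full yet)
step 3: append 13 -> window=[0, 15, 13] (not full yet)
step 4: append 19 -> window=[0, 15, 13, 19] -> max=19
step 5: append 54 -> window=[15, 13, 19, 54] -> max=54
step 6: append 5 -> window=[13, 19, 54, 5] -> max=54
step 7: append 1 -> window=[19, 54, 5, 1] -> max=54
step 8: append 42 -> window=[54, 5, 1, 42] -> max=54
step 9: append 18 -> window=[5, 1, 42, 18] -> max=42
step 10: append 1 -> window=[1, 42, 18, 1] -> max=42
step 11: append 30 -> window=[42, 18, 1, 30] -> max=42
step 12: append 38 -> window=[18, 1, 30, 38] -> max=38
step 13: append 24 -> window=[1, 30, 38, 24] -> max=38
step 14: append 27 -> window=[30, 38, 24, 27] -> max=38
step 15: append 8 -> window=[38, 24, 27, 8] -> max=38
step 16: append 51 -> window=[24, 27, 8, 51] -> max=51
Recorded maximums: 19 54 54 54 54 42 42 42 38 38 38 38 51
Changes between consecutive maximums: 4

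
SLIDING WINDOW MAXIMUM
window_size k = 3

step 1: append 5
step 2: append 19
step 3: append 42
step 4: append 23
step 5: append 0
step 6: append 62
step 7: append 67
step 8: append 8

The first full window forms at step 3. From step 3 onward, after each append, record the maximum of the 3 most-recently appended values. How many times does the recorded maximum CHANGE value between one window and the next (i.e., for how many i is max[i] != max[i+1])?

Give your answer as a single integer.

step 1: append 5 -> window=[5] (not full yet)
step 2: append 19 -> window=[5, 19] (not full yet)
step 3: append 42 -> window=[5, 19, 42] -> max=42
step 4: append 23 -> window=[19, 42, 23] -> max=42
step 5: append 0 -> window=[42, 23, 0] -> max=42
step 6: append 62 -> window=[23, 0, 62] -> max=62
step 7: append 67 -> window=[0, 62, 67] -> max=67
step 8: append 8 -> window=[62, 67, 8] -> max=67
Recorded maximums: 42 42 42 62 67 67
Changes between consecutive maximums: 2

Answer: 2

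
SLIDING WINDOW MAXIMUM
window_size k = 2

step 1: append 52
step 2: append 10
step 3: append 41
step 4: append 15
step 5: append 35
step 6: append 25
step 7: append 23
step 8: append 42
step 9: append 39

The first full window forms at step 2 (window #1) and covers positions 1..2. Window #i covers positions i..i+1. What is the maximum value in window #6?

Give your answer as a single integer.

Answer: 25

Derivation:
step 1: append 52 -> window=[52] (not full yet)
step 2: append 10 -> window=[52, 10] -> max=52
step 3: append 41 -> window=[10, 41] -> max=41
step 4: append 15 -> window=[41, 15] -> max=41
step 5: append 35 -> window=[15, 35] -> max=35
step 6: append 25 -> window=[35, 25] -> max=35
step 7: append 23 -> window=[25, 23] -> max=25
Window #6 max = 25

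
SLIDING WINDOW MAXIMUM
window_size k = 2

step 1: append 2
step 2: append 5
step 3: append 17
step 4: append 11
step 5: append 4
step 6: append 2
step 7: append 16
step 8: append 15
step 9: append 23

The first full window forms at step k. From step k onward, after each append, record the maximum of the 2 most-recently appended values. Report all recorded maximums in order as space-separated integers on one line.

step 1: append 2 -> window=[2] (not full yet)
step 2: append 5 -> window=[2, 5] -> max=5
step 3: append 17 -> window=[5, 17] -> max=17
step 4: append 11 -> window=[17, 11] -> max=17
step 5: append 4 -> window=[11, 4] -> max=11
step 6: append 2 -> window=[4, 2] -> max=4
step 7: append 16 -> window=[2, 16] -> max=16
step 8: append 15 -> window=[16, 15] -> max=16
step 9: append 23 -> window=[15, 23] -> max=23

Answer: 5 17 17 11 4 16 16 23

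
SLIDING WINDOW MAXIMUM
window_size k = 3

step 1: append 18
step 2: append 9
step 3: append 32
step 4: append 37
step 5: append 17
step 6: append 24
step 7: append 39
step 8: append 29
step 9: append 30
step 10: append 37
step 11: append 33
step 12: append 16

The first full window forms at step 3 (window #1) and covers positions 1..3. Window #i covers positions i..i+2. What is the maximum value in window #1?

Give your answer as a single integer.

step 1: append 18 -> window=[18] (not full yet)
step 2: append 9 -> window=[18, 9] (not full yet)
step 3: append 32 -> window=[18, 9, 32] -> max=32
Window #1 max = 32

Answer: 32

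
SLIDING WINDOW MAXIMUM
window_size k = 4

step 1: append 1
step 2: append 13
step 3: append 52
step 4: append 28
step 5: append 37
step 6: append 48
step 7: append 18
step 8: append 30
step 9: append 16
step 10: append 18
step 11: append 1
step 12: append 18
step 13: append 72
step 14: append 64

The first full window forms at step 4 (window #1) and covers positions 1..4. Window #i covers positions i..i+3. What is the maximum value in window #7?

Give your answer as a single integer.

Answer: 30

Derivation:
step 1: append 1 -> window=[1] (not full yet)
step 2: append 13 -> window=[1, 13] (not full yet)
step 3: append 52 -> window=[1, 13, 52] (not full yet)
step 4: append 28 -> window=[1, 13, 52, 28] -> max=52
step 5: append 37 -> window=[13, 52, 28, 37] -> max=52
step 6: append 48 -> window=[52, 28, 37, 48] -> max=52
step 7: append 18 -> window=[28, 37, 48, 18] -> max=48
step 8: append 30 -> window=[37, 48, 18, 30] -> max=48
step 9: append 16 -> window=[48, 18, 30, 16] -> max=48
step 10: append 18 -> window=[18, 30, 16, 18] -> max=30
Window #7 max = 30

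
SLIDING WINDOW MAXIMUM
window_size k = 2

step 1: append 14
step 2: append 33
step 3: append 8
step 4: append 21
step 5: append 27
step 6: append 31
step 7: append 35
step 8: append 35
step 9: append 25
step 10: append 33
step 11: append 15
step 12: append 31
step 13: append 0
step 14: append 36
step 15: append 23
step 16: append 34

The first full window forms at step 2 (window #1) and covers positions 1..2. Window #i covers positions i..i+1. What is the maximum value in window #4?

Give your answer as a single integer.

Answer: 27

Derivation:
step 1: append 14 -> window=[14] (not full yet)
step 2: append 33 -> window=[14, 33] -> max=33
step 3: append 8 -> window=[33, 8] -> max=33
step 4: append 21 -> window=[8, 21] -> max=21
step 5: append 27 -> window=[21, 27] -> max=27
Window #4 max = 27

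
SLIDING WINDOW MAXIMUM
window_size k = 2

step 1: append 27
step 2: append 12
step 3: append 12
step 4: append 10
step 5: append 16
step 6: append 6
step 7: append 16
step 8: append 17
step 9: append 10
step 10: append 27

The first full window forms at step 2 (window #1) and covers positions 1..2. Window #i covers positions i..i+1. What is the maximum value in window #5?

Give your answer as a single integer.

Answer: 16

Derivation:
step 1: append 27 -> window=[27] (not full yet)
step 2: append 12 -> window=[27, 12] -> max=27
step 3: append 12 -> window=[12, 12] -> max=12
step 4: append 10 -> window=[12, 10] -> max=12
step 5: append 16 -> window=[10, 16] -> max=16
step 6: append 6 -> window=[16, 6] -> max=16
Window #5 max = 16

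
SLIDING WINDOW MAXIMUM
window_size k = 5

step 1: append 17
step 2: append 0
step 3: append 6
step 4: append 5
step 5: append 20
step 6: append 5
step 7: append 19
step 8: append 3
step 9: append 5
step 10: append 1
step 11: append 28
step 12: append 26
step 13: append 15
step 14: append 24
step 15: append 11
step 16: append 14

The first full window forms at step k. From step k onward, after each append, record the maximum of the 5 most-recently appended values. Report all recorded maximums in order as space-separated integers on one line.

Answer: 20 20 20 20 20 19 28 28 28 28 28 26

Derivation:
step 1: append 17 -> window=[17] (not full yet)
step 2: append 0 -> window=[17, 0] (not full yet)
step 3: append 6 -> window=[17, 0, 6] (not full yet)
step 4: append 5 -> window=[17, 0, 6, 5] (not full yet)
step 5: append 20 -> window=[17, 0, 6, 5, 20] -> max=20
step 6: append 5 -> window=[0, 6, 5, 20, 5] -> max=20
step 7: append 19 -> window=[6, 5, 20, 5, 19] -> max=20
step 8: append 3 -> window=[5, 20, 5, 19, 3] -> max=20
step 9: append 5 -> window=[20, 5, 19, 3, 5] -> max=20
step 10: append 1 -> window=[5, 19, 3, 5, 1] -> max=19
step 11: append 28 -> window=[19, 3, 5, 1, 28] -> max=28
step 12: append 26 -> window=[3, 5, 1, 28, 26] -> max=28
step 13: append 15 -> window=[5, 1, 28, 26, 15] -> max=28
step 14: append 24 -> window=[1, 28, 26, 15, 24] -> max=28
step 15: append 11 -> window=[28, 26, 15, 24, 11] -> max=28
step 16: append 14 -> window=[26, 15, 24, 11, 14] -> max=26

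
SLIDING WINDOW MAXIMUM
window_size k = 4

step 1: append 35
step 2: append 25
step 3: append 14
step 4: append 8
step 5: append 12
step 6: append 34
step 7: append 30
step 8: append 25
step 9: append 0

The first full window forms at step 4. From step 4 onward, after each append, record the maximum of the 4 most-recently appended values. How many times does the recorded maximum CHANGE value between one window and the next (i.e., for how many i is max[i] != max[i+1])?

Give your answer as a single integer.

Answer: 2

Derivation:
step 1: append 35 -> window=[35] (not full yet)
step 2: append 25 -> window=[35, 25] (not full yet)
step 3: append 14 -> window=[35, 25, 14] (not full yet)
step 4: append 8 -> window=[35, 25, 14, 8] -> max=35
step 5: append 12 -> window=[25, 14, 8, 12] -> max=25
step 6: append 34 -> window=[14, 8, 12, 34] -> max=34
step 7: append 30 -> window=[8, 12, 34, 30] -> max=34
step 8: append 25 -> window=[12, 34, 30, 25] -> max=34
step 9: append 0 -> window=[34, 30, 25, 0] -> max=34
Recorded maximums: 35 25 34 34 34 34
Changes between consecutive maximums: 2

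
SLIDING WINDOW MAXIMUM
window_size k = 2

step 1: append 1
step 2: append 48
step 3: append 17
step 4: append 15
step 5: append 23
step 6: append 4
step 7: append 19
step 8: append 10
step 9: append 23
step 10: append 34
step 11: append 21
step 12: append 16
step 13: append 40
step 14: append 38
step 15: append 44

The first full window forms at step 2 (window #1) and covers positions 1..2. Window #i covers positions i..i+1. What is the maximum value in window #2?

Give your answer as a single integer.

step 1: append 1 -> window=[1] (not full yet)
step 2: append 48 -> window=[1, 48] -> max=48
step 3: append 17 -> window=[48, 17] -> max=48
Window #2 max = 48

Answer: 48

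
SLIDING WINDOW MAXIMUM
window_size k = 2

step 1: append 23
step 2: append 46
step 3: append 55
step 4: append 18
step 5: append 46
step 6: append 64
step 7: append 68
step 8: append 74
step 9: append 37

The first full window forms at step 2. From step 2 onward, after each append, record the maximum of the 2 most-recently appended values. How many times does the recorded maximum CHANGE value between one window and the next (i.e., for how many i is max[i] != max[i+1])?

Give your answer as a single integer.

step 1: append 23 -> window=[23] (not full yet)
step 2: append 46 -> window=[23, 46] -> max=46
step 3: append 55 -> window=[46, 55] -> max=55
step 4: append 18 -> window=[55, 18] -> max=55
step 5: append 46 -> window=[18, 46] -> max=46
step 6: append 64 -> window=[46, 64] -> max=64
step 7: append 68 -> window=[64, 68] -> max=68
step 8: append 74 -> window=[68, 74] -> max=74
step 9: append 37 -> window=[74, 37] -> max=74
Recorded maximums: 46 55 55 46 64 68 74 74
Changes between consecutive maximums: 5

Answer: 5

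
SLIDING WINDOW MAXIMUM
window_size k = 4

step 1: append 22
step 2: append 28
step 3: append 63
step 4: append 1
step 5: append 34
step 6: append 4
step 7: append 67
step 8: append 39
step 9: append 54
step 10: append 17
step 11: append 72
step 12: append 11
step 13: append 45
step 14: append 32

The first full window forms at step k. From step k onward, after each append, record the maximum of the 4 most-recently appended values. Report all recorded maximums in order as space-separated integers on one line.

step 1: append 22 -> window=[22] (not full yet)
step 2: append 28 -> window=[22, 28] (not full yet)
step 3: append 63 -> window=[22, 28, 63] (not full yet)
step 4: append 1 -> window=[22, 28, 63, 1] -> max=63
step 5: append 34 -> window=[28, 63, 1, 34] -> max=63
step 6: append 4 -> window=[63, 1, 34, 4] -> max=63
step 7: append 67 -> window=[1, 34, 4, 67] -> max=67
step 8: append 39 -> window=[34, 4, 67, 39] -> max=67
step 9: append 54 -> window=[4, 67, 39, 54] -> max=67
step 10: append 17 -> window=[67, 39, 54, 17] -> max=67
step 11: append 72 -> window=[39, 54, 17, 72] -> max=72
step 12: append 11 -> window=[54, 17, 72, 11] -> max=72
step 13: append 45 -> window=[17, 72, 11, 45] -> max=72
step 14: append 32 -> window=[72, 11, 45, 32] -> max=72

Answer: 63 63 63 67 67 67 67 72 72 72 72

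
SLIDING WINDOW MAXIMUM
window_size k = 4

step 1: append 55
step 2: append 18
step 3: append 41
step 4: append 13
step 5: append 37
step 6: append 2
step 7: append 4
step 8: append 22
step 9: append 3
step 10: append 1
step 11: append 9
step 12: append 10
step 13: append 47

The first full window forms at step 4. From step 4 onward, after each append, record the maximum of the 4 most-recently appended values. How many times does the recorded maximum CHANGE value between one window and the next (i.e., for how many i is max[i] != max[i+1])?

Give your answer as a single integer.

Answer: 5

Derivation:
step 1: append 55 -> window=[55] (not full yet)
step 2: append 18 -> window=[55, 18] (not full yet)
step 3: append 41 -> window=[55, 18, 41] (not full yet)
step 4: append 13 -> window=[55, 18, 41, 13] -> max=55
step 5: append 37 -> window=[18, 41, 13, 37] -> max=41
step 6: append 2 -> window=[41, 13, 37, 2] -> max=41
step 7: append 4 -> window=[13, 37, 2, 4] -> max=37
step 8: append 22 -> window=[37, 2, 4, 22] -> max=37
step 9: append 3 -> window=[2, 4, 22, 3] -> max=22
step 10: append 1 -> window=[4, 22, 3, 1] -> max=22
step 11: append 9 -> window=[22, 3, 1, 9] -> max=22
step 12: append 10 -> window=[3, 1, 9, 10] -> max=10
step 13: append 47 -> window=[1, 9, 10, 47] -> max=47
Recorded maximums: 55 41 41 37 37 22 22 22 10 47
Changes between consecutive maximums: 5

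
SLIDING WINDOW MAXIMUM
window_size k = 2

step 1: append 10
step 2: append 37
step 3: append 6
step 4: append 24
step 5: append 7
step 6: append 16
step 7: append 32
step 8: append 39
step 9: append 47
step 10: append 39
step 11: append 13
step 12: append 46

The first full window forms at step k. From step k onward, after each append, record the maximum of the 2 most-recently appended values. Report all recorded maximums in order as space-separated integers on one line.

Answer: 37 37 24 24 16 32 39 47 47 39 46

Derivation:
step 1: append 10 -> window=[10] (not full yet)
step 2: append 37 -> window=[10, 37] -> max=37
step 3: append 6 -> window=[37, 6] -> max=37
step 4: append 24 -> window=[6, 24] -> max=24
step 5: append 7 -> window=[24, 7] -> max=24
step 6: append 16 -> window=[7, 16] -> max=16
step 7: append 32 -> window=[16, 32] -> max=32
step 8: append 39 -> window=[32, 39] -> max=39
step 9: append 47 -> window=[39, 47] -> max=47
step 10: append 39 -> window=[47, 39] -> max=47
step 11: append 13 -> window=[39, 13] -> max=39
step 12: append 46 -> window=[13, 46] -> max=46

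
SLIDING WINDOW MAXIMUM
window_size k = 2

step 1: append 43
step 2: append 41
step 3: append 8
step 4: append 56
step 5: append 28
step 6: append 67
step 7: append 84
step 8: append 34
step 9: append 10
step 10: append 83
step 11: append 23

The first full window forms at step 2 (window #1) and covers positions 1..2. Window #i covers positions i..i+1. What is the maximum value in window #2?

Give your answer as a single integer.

step 1: append 43 -> window=[43] (not full yet)
step 2: append 41 -> window=[43, 41] -> max=43
step 3: append 8 -> window=[41, 8] -> max=41
Window #2 max = 41

Answer: 41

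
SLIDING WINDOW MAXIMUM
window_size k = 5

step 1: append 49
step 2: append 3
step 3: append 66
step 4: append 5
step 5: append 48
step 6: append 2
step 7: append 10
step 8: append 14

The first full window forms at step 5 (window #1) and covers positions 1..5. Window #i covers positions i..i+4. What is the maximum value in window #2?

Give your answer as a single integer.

step 1: append 49 -> window=[49] (not full yet)
step 2: append 3 -> window=[49, 3] (not full yet)
step 3: append 66 -> window=[49, 3, 66] (not full yet)
step 4: append 5 -> window=[49, 3, 66, 5] (not full yet)
step 5: append 48 -> window=[49, 3, 66, 5, 48] -> max=66
step 6: append 2 -> window=[3, 66, 5, 48, 2] -> max=66
Window #2 max = 66

Answer: 66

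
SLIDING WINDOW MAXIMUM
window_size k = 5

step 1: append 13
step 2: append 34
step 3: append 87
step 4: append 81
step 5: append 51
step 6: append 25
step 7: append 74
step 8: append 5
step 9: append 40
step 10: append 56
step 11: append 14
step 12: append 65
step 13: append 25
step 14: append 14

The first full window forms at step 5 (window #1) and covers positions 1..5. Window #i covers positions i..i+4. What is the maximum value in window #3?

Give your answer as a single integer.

step 1: append 13 -> window=[13] (not full yet)
step 2: append 34 -> window=[13, 34] (not full yet)
step 3: append 87 -> window=[13, 34, 87] (not full yet)
step 4: append 81 -> window=[13, 34, 87, 81] (not full yet)
step 5: append 51 -> window=[13, 34, 87, 81, 51] -> max=87
step 6: append 25 -> window=[34, 87, 81, 51, 25] -> max=87
step 7: append 74 -> window=[87, 81, 51, 25, 74] -> max=87
Window #3 max = 87

Answer: 87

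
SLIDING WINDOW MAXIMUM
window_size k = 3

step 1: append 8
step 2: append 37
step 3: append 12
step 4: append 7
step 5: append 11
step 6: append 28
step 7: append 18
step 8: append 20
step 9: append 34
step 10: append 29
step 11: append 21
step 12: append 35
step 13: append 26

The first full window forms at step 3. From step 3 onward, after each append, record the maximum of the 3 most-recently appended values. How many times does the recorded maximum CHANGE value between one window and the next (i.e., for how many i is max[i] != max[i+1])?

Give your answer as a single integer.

Answer: 4

Derivation:
step 1: append 8 -> window=[8] (not full yet)
step 2: append 37 -> window=[8, 37] (not full yet)
step 3: append 12 -> window=[8, 37, 12] -> max=37
step 4: append 7 -> window=[37, 12, 7] -> max=37
step 5: append 11 -> window=[12, 7, 11] -> max=12
step 6: append 28 -> window=[7, 11, 28] -> max=28
step 7: append 18 -> window=[11, 28, 18] -> max=28
step 8: append 20 -> window=[28, 18, 20] -> max=28
step 9: append 34 -> window=[18, 20, 34] -> max=34
step 10: append 29 -> window=[20, 34, 29] -> max=34
step 11: append 21 -> window=[34, 29, 21] -> max=34
step 12: append 35 -> window=[29, 21, 35] -> max=35
step 13: append 26 -> window=[21, 35, 26] -> max=35
Recorded maximums: 37 37 12 28 28 28 34 34 34 35 35
Changes between consecutive maximums: 4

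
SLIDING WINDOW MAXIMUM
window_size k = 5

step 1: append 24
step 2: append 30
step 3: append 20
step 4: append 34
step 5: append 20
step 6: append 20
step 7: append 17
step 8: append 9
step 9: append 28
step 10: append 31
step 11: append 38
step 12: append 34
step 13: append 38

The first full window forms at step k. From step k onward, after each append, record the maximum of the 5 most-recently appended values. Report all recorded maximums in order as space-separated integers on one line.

step 1: append 24 -> window=[24] (not full yet)
step 2: append 30 -> window=[24, 30] (not full yet)
step 3: append 20 -> window=[24, 30, 20] (not full yet)
step 4: append 34 -> window=[24, 30, 20, 34] (not full yet)
step 5: append 20 -> window=[24, 30, 20, 34, 20] -> max=34
step 6: append 20 -> window=[30, 20, 34, 20, 20] -> max=34
step 7: append 17 -> window=[20, 34, 20, 20, 17] -> max=34
step 8: append 9 -> window=[34, 20, 20, 17, 9] -> max=34
step 9: append 28 -> window=[20, 20, 17, 9, 28] -> max=28
step 10: append 31 -> window=[20, 17, 9, 28, 31] -> max=31
step 11: append 38 -> window=[17, 9, 28, 31, 38] -> max=38
step 12: append 34 -> window=[9, 28, 31, 38, 34] -> max=38
step 13: append 38 -> window=[28, 31, 38, 34, 38] -> max=38

Answer: 34 34 34 34 28 31 38 38 38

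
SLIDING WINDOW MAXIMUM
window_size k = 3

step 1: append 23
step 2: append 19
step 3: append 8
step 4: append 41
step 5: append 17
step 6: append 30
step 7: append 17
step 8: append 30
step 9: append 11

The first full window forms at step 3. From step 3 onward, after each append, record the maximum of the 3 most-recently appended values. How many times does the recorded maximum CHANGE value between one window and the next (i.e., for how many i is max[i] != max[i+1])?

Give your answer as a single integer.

Answer: 2

Derivation:
step 1: append 23 -> window=[23] (not full yet)
step 2: append 19 -> window=[23, 19] (not full yet)
step 3: append 8 -> window=[23, 19, 8] -> max=23
step 4: append 41 -> window=[19, 8, 41] -> max=41
step 5: append 17 -> window=[8, 41, 17] -> max=41
step 6: append 30 -> window=[41, 17, 30] -> max=41
step 7: append 17 -> window=[17, 30, 17] -> max=30
step 8: append 30 -> window=[30, 17, 30] -> max=30
step 9: append 11 -> window=[17, 30, 11] -> max=30
Recorded maximums: 23 41 41 41 30 30 30
Changes between consecutive maximums: 2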